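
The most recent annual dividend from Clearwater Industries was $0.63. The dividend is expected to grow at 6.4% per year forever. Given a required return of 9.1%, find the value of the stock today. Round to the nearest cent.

D₁ = D₀ × (1 + g) = $0.63 × 1.064 = $0.6703
Growing perpetuity: P = D₁ / (r − g) = $0.6703 / (0.091 − 0.064) = $24.83

$24.83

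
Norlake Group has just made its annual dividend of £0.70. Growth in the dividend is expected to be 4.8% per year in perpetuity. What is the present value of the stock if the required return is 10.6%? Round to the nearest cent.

£12.65

D₁ = D₀ × (1 + g) = £0.70 × 1.048 = £0.7336
Growing perpetuity: P = D₁ / (r − g) = £0.7336 / (0.106 − 0.048) = £12.65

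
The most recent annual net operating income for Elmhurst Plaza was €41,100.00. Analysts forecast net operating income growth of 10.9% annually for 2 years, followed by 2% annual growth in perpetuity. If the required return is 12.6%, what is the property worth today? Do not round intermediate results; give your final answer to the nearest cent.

€463986.55

D_1 = 45579.90000
D_2 = 50548.10910
Terminal value at year 2: TV = D_2×(1+g_2)/(r−g_2) = 51559.07128/0.106 = 486406.33285
P_0 = D_1/(1+r)^1 + D_2/(1+r)^2 + TV/(1+r)^2
    = 40479.48490 + 39868.33815 + 383638.72559 = 463986.54864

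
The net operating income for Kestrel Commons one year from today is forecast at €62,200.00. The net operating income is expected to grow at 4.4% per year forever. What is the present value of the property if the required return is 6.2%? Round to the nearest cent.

€3455555.56

Growing perpetuity: P = D₁ / (r − g) = €62,200.0000 / (0.062 − 0.044) = €3,455,555.56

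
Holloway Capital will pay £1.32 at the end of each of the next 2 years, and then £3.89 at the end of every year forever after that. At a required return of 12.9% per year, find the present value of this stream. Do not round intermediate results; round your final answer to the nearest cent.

PV of 2-year annuity: £1.32 × [1 − (1+0.129)^−2] / 0.129 = 2.20476
Perpetuity value at year 2: £3.89 / 0.129 = 30.15504
PV of perpetuity: 30.15504 / (1+0.129)^2 = 23.65767
Total PV = 2.20476 + 23.65767 = 25.86243

£25.86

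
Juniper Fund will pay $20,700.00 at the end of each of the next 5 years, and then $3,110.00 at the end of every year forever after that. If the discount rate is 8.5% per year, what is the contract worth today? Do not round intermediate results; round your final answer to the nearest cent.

$105904.13

PV of 5-year annuity: $20,700.00 × [1 − (1+0.085)^−5] / 0.085 = 81571.29103
Perpetuity value at year 5: $3,110.00 / 0.085 = 36588.23529
PV of perpetuity: 36588.23529 / (1+0.085)^5 = 24332.83843
Total PV = 81571.29103 + 24332.83843 = 105904.12946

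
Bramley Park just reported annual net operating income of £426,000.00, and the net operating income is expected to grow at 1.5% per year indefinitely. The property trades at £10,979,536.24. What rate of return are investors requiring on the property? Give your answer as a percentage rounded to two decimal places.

D₁ = £426,000.00 × 1.015 = £432,390.0000
P = D₁/(r − g) ⇒ r = D₁/P + g = £432,390.0000/£10,979,536.24 + 0.015 = 0.039381 + 0.015 = 0.054381

5.44%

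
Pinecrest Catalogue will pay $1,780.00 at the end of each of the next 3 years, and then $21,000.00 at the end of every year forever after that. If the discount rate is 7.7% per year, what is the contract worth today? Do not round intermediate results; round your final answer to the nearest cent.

PV of 3-year annuity: $1,780.00 × [1 − (1+0.077)^−3] / 0.077 = 4612.17806
Perpetuity value at year 3: $21,000.00 / 0.077 = 272727.27273
PV of perpetuity: 272727.27273 / (1+0.077)^3 = 218313.93601
Total PV = 4612.17806 + 218313.93601 = 222926.11408

$222926.11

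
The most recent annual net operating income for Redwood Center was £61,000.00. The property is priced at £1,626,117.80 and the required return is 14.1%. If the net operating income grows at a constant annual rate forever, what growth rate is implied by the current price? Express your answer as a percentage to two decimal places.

9.97%

P = D₀(1+g)/(r−g) ⇒ P(r−g) = D₀(1+g) ⇒ g(P+D₀) = P·r − D₀
g = (P·r − D₀)/(P + D₀) = (£1,626,117.80×0.141 − £61,000.00) / (£1,626,117.80 + £61,000.00) = 0.099746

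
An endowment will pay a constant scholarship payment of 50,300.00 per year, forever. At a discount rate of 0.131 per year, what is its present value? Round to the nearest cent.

Level perpetuity: PV = C / r = 50,300.00 / 0.131 = 383,969.47

383969.47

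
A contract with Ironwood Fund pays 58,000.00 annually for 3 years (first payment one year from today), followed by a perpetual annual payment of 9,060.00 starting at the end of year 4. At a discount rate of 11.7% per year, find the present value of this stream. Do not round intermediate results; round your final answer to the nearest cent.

195590.15

PV of 3-year annuity: 58,000.00 × [1 − (1+0.117)^−3] / 0.117 = 140027.52174
Perpetuity value at year 3: 9,060.00 / 0.117 = 77435.89744
PV of perpetuity: 77435.89744 / (1+0.117)^3 = 55562.63283
Total PV = 140027.52174 + 55562.63283 = 195590.15457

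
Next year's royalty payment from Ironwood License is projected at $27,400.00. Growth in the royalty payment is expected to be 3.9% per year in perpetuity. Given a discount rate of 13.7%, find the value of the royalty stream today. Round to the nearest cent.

$279591.84

Growing perpetuity: P = D₁ / (r − g) = $27,400.0000 / (0.137 − 0.039) = $279,591.84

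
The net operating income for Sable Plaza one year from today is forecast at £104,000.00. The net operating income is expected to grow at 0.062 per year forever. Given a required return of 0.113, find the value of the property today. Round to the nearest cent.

Growing perpetuity: P = D₁ / (r − g) = £104,000.0000 / (0.113 − 0.062) = £2,039,215.69

£2039215.69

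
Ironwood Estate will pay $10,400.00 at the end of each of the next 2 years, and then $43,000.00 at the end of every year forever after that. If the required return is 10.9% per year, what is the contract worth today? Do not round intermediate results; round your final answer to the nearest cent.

PV of 2-year annuity: $10,400.00 × [1 − (1+0.109)^−2] / 0.109 = 17833.92052
Perpetuity value at year 2: $43,000.00 / 0.109 = 394495.41284
PV of perpetuity: 394495.41284 / (1+0.109)^2 = 320759.01070
Total PV = 17833.92052 + 320759.01070 = 338592.93122

$338592.93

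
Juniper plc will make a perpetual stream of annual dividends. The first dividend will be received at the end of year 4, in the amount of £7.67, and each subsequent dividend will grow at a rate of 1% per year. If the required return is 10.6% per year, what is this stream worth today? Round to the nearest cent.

£59.06

Value at end of year 3: C₁ / (r − g) = £7.67 / (0.106 − 0.01) = £79.8958
Discount to today: PV = £79.8958 / (1 + 0.106)^3 = £79.8958 / 1.352899 = £59.06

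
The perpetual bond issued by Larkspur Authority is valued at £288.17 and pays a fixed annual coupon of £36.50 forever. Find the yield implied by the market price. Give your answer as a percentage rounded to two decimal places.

12.67%

P = C/r ⇒ r = C/P = £36.50/£288.17 = 0.126661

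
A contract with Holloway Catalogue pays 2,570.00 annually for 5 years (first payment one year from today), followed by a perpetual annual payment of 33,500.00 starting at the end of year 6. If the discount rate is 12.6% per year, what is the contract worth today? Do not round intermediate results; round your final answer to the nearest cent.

156014.85

PV of 5-year annuity: 2,570.00 × [1 − (1+0.126)^−5] / 0.126 = 9128.20821
Perpetuity value at year 5: 33,500.00 / 0.126 = 265873.01587
PV of perpetuity: 265873.01587 / (1+0.126)^5 = 146886.64433
Total PV = 9128.20821 + 146886.64433 = 156014.85253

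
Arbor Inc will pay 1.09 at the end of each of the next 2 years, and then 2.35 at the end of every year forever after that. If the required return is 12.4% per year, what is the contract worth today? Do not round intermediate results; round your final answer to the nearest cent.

16.83

PV of 2-year annuity: 1.09 × [1 − (1+0.124)^−2] / 0.124 = 1.83252
Perpetuity value at year 2: 2.35 / 0.124 = 18.95161
PV of perpetuity: 18.95161 / (1+0.124)^2 = 15.00077
Total PV = 1.83252 + 15.00077 = 16.83329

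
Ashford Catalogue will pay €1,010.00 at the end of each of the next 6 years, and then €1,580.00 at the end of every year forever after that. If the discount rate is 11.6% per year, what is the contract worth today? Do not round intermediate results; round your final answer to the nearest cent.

PV of 6-year annuity: €1,010.00 × [1 − (1+0.116)^−6] / 0.116 = 4199.99349
Perpetuity value at year 6: €1,580.00 / 0.116 = 13620.68966
PV of perpetuity: 13620.68966 / (1+0.116)^6 = 7050.40281
Total PV = 4199.99349 + 7050.40281 = 11250.39630

€11250.40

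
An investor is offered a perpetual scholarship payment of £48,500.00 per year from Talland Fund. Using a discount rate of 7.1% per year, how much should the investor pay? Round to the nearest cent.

Level perpetuity: PV = C / r = £48,500.00 / 0.071 = £683,098.59

£683098.59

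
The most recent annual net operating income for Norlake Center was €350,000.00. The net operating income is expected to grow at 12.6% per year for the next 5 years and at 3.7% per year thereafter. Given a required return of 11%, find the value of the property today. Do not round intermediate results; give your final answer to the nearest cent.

D_1 = 394100.00000
D_2 = 443756.60000
D_3 = 499669.93160
D_4 = 562628.34298
D_5 = 633519.51420
Terminal value at year 5: TV = D_5×(1+g_2)/(r−g_2) = 656959.73622/0.073 = 8999448.44141
P_0 = D_1/(1+r)^1 + D_2/(1+r)^2 + D_3/(1+r)^3 + D_4/(1+r)^4 + D_5/(1+r)^5 + TV/(1+r)^5
    = 355045.04505 + 360162.81146 + 365354.34748 + 370620.71645 + 375962.99705 + 5340734.62935 = 7167880.54684

€7167880.55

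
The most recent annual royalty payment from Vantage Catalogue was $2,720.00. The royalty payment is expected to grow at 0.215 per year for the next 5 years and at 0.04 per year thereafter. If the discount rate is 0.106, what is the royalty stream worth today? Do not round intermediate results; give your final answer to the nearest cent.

$86764.69

D_1 = 3304.80000
D_2 = 4015.33200
D_3 = 4878.62838
D_4 = 5927.53348
D_5 = 7201.95318
Terminal value at year 5: TV = D_5×(1+g_2)/(r−g_2) = 7490.03131/0.066 = 113485.32284
P_0 = D_1/(1+r)^1 + D_2/(1+r)^2 + D_3/(1+r)^3 + D_4/(1+r)^4 + D_5/(1+r)^5 + TV/(1+r)^5
    = 2988.06510 + 3282.54891 + 3606.05509 + 3961.44388 + 4351.85743 + 68574.72310 = 86764.69350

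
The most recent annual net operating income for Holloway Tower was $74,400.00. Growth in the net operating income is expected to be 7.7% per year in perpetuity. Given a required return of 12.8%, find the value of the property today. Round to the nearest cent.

$1571152.94

D₁ = D₀ × (1 + g) = $74,400.00 × 1.077 = $80,128.8000
Growing perpetuity: P = D₁ / (r − g) = $80,128.8000 / (0.128 − 0.077) = $1,571,152.94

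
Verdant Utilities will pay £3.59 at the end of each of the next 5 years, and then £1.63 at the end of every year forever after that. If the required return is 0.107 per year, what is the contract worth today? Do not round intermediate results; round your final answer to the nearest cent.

£22.53

PV of 5-year annuity: £3.59 × [1 − (1+0.107)^−5] / 0.107 = 13.36901
Perpetuity value at year 5: £1.63 / 0.107 = 15.23364
PV of perpetuity: 15.23364 / (1+0.107)^5 = 9.16359
Total PV = 13.36901 + 9.16359 = 22.53260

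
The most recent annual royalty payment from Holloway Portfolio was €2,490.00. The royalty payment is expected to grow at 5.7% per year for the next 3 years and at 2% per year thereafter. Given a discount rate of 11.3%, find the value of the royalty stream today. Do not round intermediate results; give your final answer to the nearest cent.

€30134.59

D_1 = 2631.93000
D_2 = 2781.95001
D_3 = 2940.52116
Terminal value at year 3: TV = D_3×(1+g_2)/(r−g_2) = 2999.33158/0.093 = 32250.87724
P_0 = D_1/(1+r)^1 + D_2/(1+r)^2 + D_3/(1+r)^3 + TV/(1+r)^3
    = 2364.71698 + 2245.73751 + 2132.74443 + 23391.39050 = 30134.58942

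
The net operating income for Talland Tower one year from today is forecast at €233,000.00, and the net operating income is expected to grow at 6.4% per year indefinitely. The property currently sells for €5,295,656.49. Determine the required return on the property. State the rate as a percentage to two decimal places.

P = D₁/(r − g) ⇒ r = D₁/P + g = €233,000.0000/€5,295,656.49 + 0.064 = 0.043998 + 0.064 = 0.107998

10.80%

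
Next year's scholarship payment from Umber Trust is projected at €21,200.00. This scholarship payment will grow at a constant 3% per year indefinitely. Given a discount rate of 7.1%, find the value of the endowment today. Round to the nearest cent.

Growing perpetuity: P = D₁ / (r − g) = €21,200.0000 / (0.071 − 0.03) = €517,073.17

€517073.17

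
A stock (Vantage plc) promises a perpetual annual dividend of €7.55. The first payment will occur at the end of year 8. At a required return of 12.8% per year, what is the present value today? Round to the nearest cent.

€25.38

Value at end of year 7: C / r = €7.55 / 0.128 = €58.9844
Discount to today: PV = €58.9844 / (1 + 0.128)^7 = €58.9844 / 2.323612 = €25.38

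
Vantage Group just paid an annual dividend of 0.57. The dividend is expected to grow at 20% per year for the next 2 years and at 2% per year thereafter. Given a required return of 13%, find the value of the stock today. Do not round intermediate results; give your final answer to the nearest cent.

7.21

D_1 = 0.68400
D_2 = 0.82080
Terminal value at year 2: TV = D_2×(1+g_2)/(r−g_2) = 0.83722/0.11 = 7.61105
P_0 = D_1/(1+r)^1 + D_2/(1+r)^2 + TV/(1+r)^2
    = 0.60531 + 0.64281 + 5.96057 = 7.20869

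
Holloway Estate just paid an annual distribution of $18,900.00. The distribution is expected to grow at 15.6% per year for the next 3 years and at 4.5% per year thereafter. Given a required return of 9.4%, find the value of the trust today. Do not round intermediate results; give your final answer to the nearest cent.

$538931.01

D_1 = 21848.40000
D_2 = 25256.75040
D_3 = 29196.80346
Terminal value at year 3: TV = D_3×(1+g_2)/(r−g_2) = 30510.65962/0.049 = 622666.52282
P_0 = D_1/(1+r)^1 + D_2/(1+r)^2 + D_3/(1+r)^3 + TV/(1+r)^3
    = 19971.11517 + 21102.93340 + 22298.89489 + 475558.06453 = 538931.00800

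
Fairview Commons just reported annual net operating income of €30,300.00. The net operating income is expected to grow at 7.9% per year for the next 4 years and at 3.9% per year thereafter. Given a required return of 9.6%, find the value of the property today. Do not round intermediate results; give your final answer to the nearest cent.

€635404.67

D_1 = 32693.70000
D_2 = 35276.50230
D_3 = 38063.34598
D_4 = 41070.35031
Terminal value at year 4: TV = D_4×(1+g_2)/(r−g_2) = 42672.09398/0.057 = 748633.22766
P_0 = D_1/(1+r)^1 + D_2/(1+r)^2 + D_3/(1+r)^3 + D_4/(1+r)^4 + TV/(1+r)^4
    = 29830.01825 + 29367.32636 + 28911.81126 + 28463.36163 + 518832.15328 = 635404.67078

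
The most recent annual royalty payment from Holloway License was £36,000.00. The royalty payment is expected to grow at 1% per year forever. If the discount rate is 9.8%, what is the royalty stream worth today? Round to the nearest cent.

D₁ = D₀ × (1 + g) = £36,000.00 × 1.01 = £36,360.0000
Growing perpetuity: P = D₁ / (r − g) = £36,360.0000 / (0.098 − 0.01) = £413,181.82

£413181.82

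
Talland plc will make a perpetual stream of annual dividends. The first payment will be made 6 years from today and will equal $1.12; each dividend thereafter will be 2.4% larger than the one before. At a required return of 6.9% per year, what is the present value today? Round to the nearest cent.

$17.83

Value at end of year 5: C₁ / (r − g) = $1.12 / (0.069 − 0.024) = $24.8889
Discount to today: PV = $24.8889 / (1 + 0.069)^5 = $24.8889 / 1.396010 = $17.83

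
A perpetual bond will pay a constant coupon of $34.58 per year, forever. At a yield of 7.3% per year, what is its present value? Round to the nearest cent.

Level perpetuity: PV = C / r = $34.58 / 0.073 = $473.70

$473.70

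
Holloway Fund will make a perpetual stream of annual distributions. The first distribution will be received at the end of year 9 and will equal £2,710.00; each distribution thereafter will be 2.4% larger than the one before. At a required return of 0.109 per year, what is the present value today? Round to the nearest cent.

£13934.71

Value at end of year 8: C₁ / (r − g) = £2,710.00 / (0.109 − 0.024) = £31,882.3529
Discount to today: PV = £31,882.3529 / (1 + 0.109)^8 = £31,882.3529 / 2.287981 = £13,934.71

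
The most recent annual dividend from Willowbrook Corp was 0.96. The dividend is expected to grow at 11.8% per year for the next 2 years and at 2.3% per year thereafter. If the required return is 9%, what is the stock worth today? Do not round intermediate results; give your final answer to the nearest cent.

D_1 = 1.07328
D_2 = 1.19993
Terminal value at year 2: TV = D_2×(1+g_2)/(r−g_2) = 1.22753/0.067 = 18.32127
P_0 = D_1/(1+r)^1 + D_2/(1+r)^2 + TV/(1+r)^2
    = 0.98466 + 1.00995 + 15.42065 = 17.41526

17.42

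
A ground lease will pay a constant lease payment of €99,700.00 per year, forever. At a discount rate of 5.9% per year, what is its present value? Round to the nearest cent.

€1689830.51

Level perpetuity: PV = C / r = €99,700.00 / 0.059 = €1,689,830.51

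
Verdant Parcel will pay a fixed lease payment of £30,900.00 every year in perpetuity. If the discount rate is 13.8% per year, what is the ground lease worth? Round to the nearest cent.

Level perpetuity: PV = C / r = £30,900.00 / 0.138 = £223,913.04

£223913.04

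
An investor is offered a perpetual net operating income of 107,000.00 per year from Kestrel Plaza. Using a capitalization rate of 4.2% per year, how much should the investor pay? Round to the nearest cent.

2547619.05

Level perpetuity: PV = C / r = 107,000.00 / 0.042 = 2,547,619.05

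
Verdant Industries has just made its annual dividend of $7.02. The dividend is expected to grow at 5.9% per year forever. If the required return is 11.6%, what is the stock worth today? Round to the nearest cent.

D₁ = D₀ × (1 + g) = $7.02 × 1.059 = $7.4342
Growing perpetuity: P = D₁ / (r − g) = $7.4342 / (0.116 − 0.059) = $130.42

$130.42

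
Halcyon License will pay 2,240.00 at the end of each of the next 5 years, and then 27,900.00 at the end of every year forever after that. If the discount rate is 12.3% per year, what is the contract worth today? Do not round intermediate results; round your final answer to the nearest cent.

135014.05

PV of 5-year annuity: 2,240.00 × [1 − (1+0.123)^−5] / 0.123 = 8015.04641
Perpetuity value at year 5: 27,900.00 / 0.123 = 226829.26829
PV of perpetuity: 226829.26829 / (1+0.123)^5 = 126999.00270
Total PV = 8015.04641 + 126999.00270 = 135014.04911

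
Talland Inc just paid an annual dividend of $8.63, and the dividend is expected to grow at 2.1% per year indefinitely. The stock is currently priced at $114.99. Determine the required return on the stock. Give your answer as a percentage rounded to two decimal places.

D₁ = $8.63 × 1.021 = $8.8112
P = D₁/(r − g) ⇒ r = D₁/P + g = $8.8112/$114.99 + 0.021 = 0.076626 + 0.021 = 0.097626

9.76%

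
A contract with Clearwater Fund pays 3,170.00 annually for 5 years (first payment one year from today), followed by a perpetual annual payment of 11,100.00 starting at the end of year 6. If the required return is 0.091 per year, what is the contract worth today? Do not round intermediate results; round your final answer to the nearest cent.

PV of 5-year annuity: 3,170.00 × [1 − (1+0.091)^−5] / 0.091 = 12298.26799
Perpetuity value at year 5: 11,100.00 / 0.091 = 121978.02198
PV of perpetuity: 121978.02198 / (1+0.091)^5 = 78914.68613
Total PV = 12298.26799 + 78914.68613 = 91212.95412

91212.95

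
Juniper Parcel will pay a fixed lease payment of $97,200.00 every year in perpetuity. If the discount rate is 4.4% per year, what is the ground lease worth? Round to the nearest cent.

$2209090.91

Level perpetuity: PV = C / r = $97,200.00 / 0.044 = $2,209,090.91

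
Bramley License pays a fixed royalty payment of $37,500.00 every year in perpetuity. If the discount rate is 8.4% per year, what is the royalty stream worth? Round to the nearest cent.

$446428.57

Level perpetuity: PV = C / r = $37,500.00 / 0.084 = $446,428.57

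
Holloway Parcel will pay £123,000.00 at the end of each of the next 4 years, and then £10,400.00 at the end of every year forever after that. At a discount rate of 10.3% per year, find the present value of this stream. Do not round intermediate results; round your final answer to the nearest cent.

PV of 4-year annuity: £123,000.00 × [1 − (1+0.103)^−4] / 0.103 = 387374.85494
Perpetuity value at year 4: £10,400.00 / 0.103 = 100970.87379
PV of perpetuity: 100970.87379 / (1+0.103)^4 = 68217.22752
Total PV = 387374.85494 + 68217.22752 = 455592.08245

£455592.08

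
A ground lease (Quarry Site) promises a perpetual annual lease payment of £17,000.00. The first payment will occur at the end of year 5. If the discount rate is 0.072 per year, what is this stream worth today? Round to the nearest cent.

Value at end of year 4: C / r = £17,000.00 / 0.072 = £236,111.1111
Discount to today: PV = £236,111.1111 / (1 + 0.072)^4 = £236,111.1111 / 1.320624 = £178,787.55

£178787.55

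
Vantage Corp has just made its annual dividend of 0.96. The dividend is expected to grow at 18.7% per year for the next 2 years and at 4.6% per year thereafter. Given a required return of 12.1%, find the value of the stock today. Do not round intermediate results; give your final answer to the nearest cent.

17.10

D_1 = 1.13952
D_2 = 1.35261
Terminal value at year 2: TV = D_2×(1+g_2)/(r−g_2) = 1.41483/0.075 = 18.86440
P_0 = D_1/(1+r)^1 + D_2/(1+r)^2 + TV/(1+r)^2
    = 1.01652 + 1.07637 + 15.01177 = 17.10466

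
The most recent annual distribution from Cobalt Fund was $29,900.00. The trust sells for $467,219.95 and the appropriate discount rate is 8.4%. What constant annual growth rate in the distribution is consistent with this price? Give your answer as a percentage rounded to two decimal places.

1.88%

P = D₀(1+g)/(r−g) ⇒ P(r−g) = D₀(1+g) ⇒ g(P+D₀) = P·r − D₀
g = (P·r − D₀)/(P + D₀) = ($467,219.95×0.084 − $29,900.00) / ($467,219.95 + $29,900.00) = 0.018801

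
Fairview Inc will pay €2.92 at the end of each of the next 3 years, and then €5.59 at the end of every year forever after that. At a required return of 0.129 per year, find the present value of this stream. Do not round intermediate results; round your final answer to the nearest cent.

PV of 3-year annuity: €2.92 × [1 − (1+0.129)^−3] / 0.129 = 6.90629
Perpetuity value at year 3: €5.59 / 0.129 = 43.33333
PV of perpetuity: 43.33333 / (1+0.129)^3 = 30.11205
Total PV = 6.90629 + 30.11205 = 37.01834

€37.02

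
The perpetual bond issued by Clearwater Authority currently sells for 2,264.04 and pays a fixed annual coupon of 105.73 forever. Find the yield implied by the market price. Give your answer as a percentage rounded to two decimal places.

4.67%

P = C/r ⇒ r = C/P = 105.73/2,264.04 = 0.046700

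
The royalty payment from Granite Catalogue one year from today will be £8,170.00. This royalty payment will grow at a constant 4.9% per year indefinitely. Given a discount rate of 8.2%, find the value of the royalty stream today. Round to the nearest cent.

Growing perpetuity: P = D₁ / (r − g) = £8,170.0000 / (0.082 − 0.049) = £247,575.76

£247575.76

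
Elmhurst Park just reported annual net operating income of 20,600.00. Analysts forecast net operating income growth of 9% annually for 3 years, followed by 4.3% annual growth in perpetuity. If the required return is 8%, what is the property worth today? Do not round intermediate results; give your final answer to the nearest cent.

D_1 = 22454.00000
D_2 = 24474.86000
D_3 = 26677.59740
Terminal value at year 3: TV = D_3×(1+g_2)/(r−g_2) = 27824.73409/0.037 = 752019.84022
P_0 = D_1/(1+r)^1 + D_2/(1+r)^2 + D_3/(1+r)^3 + TV/(1+r)^3
    = 20790.74074 + 20983.24760 + 21177.53693 + 596977.59505 = 659929.12032

659929.12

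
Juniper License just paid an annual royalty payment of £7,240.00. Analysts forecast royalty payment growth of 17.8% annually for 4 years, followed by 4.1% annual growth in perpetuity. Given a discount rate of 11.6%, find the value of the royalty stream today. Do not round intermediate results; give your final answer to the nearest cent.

D_1 = 8528.72000
D_2 = 10046.83216
D_3 = 11835.16828
D_4 = 13941.82824
Terminal value at year 4: TV = D_4×(1+g_2)/(r−g_2) = 14513.44320/0.075 = 193512.57596
P_0 = D_1/(1+r)^1 + D_2/(1+r)^2 + D_3/(1+r)^3 + D_4/(1+r)^4 + TV/(1+r)^4
    = 7642.22222 + 8066.79012 + 8514.94513 + 8987.99764 + 124753.40721 = 157965.36232

£157965.36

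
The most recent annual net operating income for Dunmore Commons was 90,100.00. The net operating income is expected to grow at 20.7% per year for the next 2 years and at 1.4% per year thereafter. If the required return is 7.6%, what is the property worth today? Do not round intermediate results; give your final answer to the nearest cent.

2068662.88

D_1 = 108750.70000
D_2 = 131262.09490
Terminal value at year 2: TV = D_2×(1+g_2)/(r−g_2) = 133099.76423/0.062 = 2146770.39078
P_0 = D_1/(1+r)^1 + D_2/(1+r)^2 + TV/(1+r)^2
    = 101069.42379 + 113374.34435 + 1854219.11560 = 2068662.88374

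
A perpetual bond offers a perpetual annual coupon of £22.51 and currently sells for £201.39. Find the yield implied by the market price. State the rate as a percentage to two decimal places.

11.18%

P = C/r ⇒ r = C/P = £22.51/£201.39 = 0.111773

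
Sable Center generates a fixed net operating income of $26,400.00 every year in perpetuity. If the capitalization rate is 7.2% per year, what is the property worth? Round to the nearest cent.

$366666.67

Level perpetuity: PV = C / r = $26,400.00 / 0.072 = $366,666.67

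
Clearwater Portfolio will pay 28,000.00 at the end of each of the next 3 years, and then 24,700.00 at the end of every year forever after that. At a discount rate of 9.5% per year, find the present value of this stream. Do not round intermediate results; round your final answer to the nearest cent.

PV of 3-year annuity: 28,000.00 × [1 − (1+0.095)^−3] / 0.095 = 70249.39118
Perpetuity value at year 3: 24,700.00 / 0.095 = 260000.00000
PV of perpetuity: 260000.00000 / (1+0.095)^3 = 198030.00135
Total PV = 70249.39118 + 198030.00135 = 268279.39253

268279.39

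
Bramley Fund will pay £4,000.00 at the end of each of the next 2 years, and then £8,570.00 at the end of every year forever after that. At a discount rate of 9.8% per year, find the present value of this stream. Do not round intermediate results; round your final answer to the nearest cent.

£79496.24

PV of 2-year annuity: £4,000.00 × [1 − (1+0.098)^−2] / 0.098 = 6960.82627
Perpetuity value at year 2: £8,570.00 / 0.098 = 87448.97959
PV of perpetuity: 87448.97959 / (1+0.098)^2 = 72535.40930
Total PV = 6960.82627 + 72535.40930 = 79496.23557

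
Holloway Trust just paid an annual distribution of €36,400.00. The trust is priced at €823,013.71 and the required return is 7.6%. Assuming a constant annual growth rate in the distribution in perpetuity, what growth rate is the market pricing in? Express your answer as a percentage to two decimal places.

P = D₀(1+g)/(r−g) ⇒ P(r−g) = D₀(1+g) ⇒ g(P+D₀) = P·r − D₀
g = (P·r − D₀)/(P + D₀) = (€823,013.71×0.076 − €36,400.00) / (€823,013.71 + €36,400.00) = 0.030427

3.04%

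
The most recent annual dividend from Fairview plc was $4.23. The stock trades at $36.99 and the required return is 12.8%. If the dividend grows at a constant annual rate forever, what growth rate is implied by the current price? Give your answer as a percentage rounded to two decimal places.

1.22%

P = D₀(1+g)/(r−g) ⇒ P(r−g) = D₀(1+g) ⇒ g(P+D₀) = P·r − D₀
g = (P·r − D₀)/(P + D₀) = ($36.99×0.128 − $4.23) / ($36.99 + $4.23) = 0.012245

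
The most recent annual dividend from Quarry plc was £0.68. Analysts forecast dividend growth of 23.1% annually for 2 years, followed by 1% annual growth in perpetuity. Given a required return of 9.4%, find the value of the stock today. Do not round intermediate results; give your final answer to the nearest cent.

D_1 = 0.83708
D_2 = 1.03045
Terminal value at year 2: TV = D_2×(1+g_2)/(r−g_2) = 1.04075/0.084 = 12.38988
P_0 = D_1/(1+r)^1 + D_2/(1+r)^2 + TV/(1+r)^2
    = 0.76516 + 0.86097 + 10.35220 = 11.97833

£11.98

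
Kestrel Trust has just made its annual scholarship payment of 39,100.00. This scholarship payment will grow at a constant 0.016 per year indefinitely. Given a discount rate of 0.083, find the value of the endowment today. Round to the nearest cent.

592919.40

D₁ = D₀ × (1 + g) = 39,100.00 × 1.016 = 39,725.6000
Growing perpetuity: P = D₁ / (r − g) = 39,725.6000 / (0.083 − 0.016) = 592,919.40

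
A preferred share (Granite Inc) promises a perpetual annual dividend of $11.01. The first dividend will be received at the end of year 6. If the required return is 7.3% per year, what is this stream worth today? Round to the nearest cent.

Value at end of year 5: C / r = $11.01 / 0.073 = $150.8219
Discount to today: PV = $150.8219 / (1 + 0.073)^5 = $150.8219 / 1.422324 = $106.04

$106.04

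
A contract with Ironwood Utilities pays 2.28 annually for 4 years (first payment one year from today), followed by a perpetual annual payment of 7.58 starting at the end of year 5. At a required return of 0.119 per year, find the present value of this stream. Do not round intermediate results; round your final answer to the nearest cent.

47.57

PV of 4-year annuity: 2.28 × [1 − (1+0.119)^−4] / 0.119 = 6.93977
Perpetuity value at year 4: 7.58 / 0.119 = 63.69748
PV of perpetuity: 63.69748 / (1+0.119)^4 = 40.62580
Total PV = 6.93977 + 40.62580 = 47.56556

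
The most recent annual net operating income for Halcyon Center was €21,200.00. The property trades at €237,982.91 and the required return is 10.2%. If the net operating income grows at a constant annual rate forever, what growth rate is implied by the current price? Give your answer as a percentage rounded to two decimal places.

1.19%

P = D₀(1+g)/(r−g) ⇒ P(r−g) = D₀(1+g) ⇒ g(P+D₀) = P·r − D₀
g = (P·r − D₀)/(P + D₀) = (€237,982.91×0.102 − €21,200.00) / (€237,982.91 + €21,200.00) = 0.011861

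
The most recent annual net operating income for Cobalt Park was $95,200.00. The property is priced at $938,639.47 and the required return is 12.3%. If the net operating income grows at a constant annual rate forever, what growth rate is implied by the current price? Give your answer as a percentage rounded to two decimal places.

P = D₀(1+g)/(r−g) ⇒ P(r−g) = D₀(1+g) ⇒ g(P+D₀) = P·r − D₀
g = (P·r − D₀)/(P + D₀) = ($938,639.47×0.123 − $95,200.00) / ($938,639.47 + $95,200.00) = 0.019590

1.96%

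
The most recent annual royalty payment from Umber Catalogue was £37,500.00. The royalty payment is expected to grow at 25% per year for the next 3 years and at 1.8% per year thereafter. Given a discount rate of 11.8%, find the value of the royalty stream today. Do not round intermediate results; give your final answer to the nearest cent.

D_1 = 46875.00000
D_2 = 58593.75000
D_3 = 73242.18750
Terminal value at year 3: TV = D_3×(1+g_2)/(r−g_2) = 74560.54688/0.1 = 745605.46875
P_0 = D_1/(1+r)^1 + D_2/(1+r)^2 + D_3/(1+r)^3 + TV/(1+r)^3
    = 41927.54919 + 46877.85017 + 52412.62318 + 533560.50398 = 674778.52653

£674778.53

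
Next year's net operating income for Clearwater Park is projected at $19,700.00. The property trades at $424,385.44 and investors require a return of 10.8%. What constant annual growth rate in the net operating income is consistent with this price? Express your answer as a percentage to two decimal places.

6.16%

P = D₁/(r−g) ⇒ g = r − D₁/P = 0.108 − $19,700.00/$424,385.44 = 0.061580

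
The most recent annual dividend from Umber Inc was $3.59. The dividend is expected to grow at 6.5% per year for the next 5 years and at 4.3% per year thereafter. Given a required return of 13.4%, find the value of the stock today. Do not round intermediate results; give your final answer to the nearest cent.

D_1 = 3.82335
D_2 = 4.07187
D_3 = 4.33654
D_4 = 4.61841
D_5 = 4.91861
Terminal value at year 5: TV = D_5×(1+g_2)/(r−g_2) = 5.13011/0.091 = 56.37485
P_0 = D_1/(1+r)^1 + D_2/(1+r)^2 + D_3/(1+r)^3 + D_4/(1+r)^4 + D_5/(1+r)^5 + TV/(1+r)^5
    = 3.37156 + 3.16641 + 2.97375 + 2.79281 + 2.62287 + 30.06216 = 44.98956

$44.99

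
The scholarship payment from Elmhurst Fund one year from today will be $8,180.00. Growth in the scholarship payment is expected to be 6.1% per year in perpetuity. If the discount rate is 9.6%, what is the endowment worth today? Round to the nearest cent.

$233714.29

Growing perpetuity: P = D₁ / (r − g) = $8,180.0000 / (0.096 − 0.061) = $233,714.29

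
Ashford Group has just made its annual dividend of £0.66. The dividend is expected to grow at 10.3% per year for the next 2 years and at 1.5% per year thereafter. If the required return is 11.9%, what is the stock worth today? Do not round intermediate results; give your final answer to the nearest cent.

D_1 = 0.72798
D_2 = 0.80296
Terminal value at year 2: TV = D_2×(1+g_2)/(r−g_2) = 0.81501/0.104 = 7.83660
P_0 = D_1/(1+r)^1 + D_2/(1+r)^2 + TV/(1+r)^2
    = 0.65056 + 0.64126 + 6.25846 = 7.55028

£7.55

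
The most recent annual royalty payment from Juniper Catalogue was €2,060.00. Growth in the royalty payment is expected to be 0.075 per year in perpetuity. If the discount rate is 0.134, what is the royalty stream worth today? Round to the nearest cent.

D₁ = D₀ × (1 + g) = €2,060.00 × 1.075 = €2,214.5000
Growing perpetuity: P = D₁ / (r − g) = €2,214.5000 / (0.134 − 0.075) = €37,533.90

€37533.90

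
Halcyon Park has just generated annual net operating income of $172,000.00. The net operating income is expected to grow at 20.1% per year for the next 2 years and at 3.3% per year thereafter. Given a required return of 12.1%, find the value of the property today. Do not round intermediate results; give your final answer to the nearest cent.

D_1 = 206572.00000
D_2 = 248092.97200
Terminal value at year 2: TV = D_2×(1+g_2)/(r−g_2) = 256280.04008/0.088 = 2912273.18268
P_0 = D_1/(1+r)^1 + D_2/(1+r)^2 + TV/(1+r)^2
    = 184274.75468 + 197425.49543 + 2317506.09974 = 2699206.34985

$2699206.35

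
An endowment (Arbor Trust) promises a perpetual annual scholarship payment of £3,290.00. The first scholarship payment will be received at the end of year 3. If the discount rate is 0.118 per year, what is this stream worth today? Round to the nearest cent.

£22306.44

Value at end of year 2: C / r = £3,290.00 / 0.118 = £27,881.3559
Discount to today: PV = £27,881.3559 / (1 + 0.118)^2 = £27,881.3559 / 1.249924 = £22,306.44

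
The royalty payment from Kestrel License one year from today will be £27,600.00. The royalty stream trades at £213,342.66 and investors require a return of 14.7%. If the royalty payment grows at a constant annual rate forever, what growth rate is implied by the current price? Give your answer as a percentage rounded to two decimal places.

P = D₁/(r−g) ⇒ g = r − D₁/P = 0.147 − £27,600.00/£213,342.66 = 0.017631

1.76%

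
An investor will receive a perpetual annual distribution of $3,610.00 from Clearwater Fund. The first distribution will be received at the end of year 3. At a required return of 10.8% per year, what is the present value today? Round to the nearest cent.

$27227.26

Value at end of year 2: C / r = $3,610.00 / 0.108 = $33,425.9259
Discount to today: PV = $33,425.9259 / (1 + 0.108)^2 = $33,425.9259 / 1.227664 = $27,227.26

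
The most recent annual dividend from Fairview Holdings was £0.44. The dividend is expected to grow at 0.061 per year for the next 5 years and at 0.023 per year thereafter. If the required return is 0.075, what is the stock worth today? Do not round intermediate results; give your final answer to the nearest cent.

£10.22

D_1 = 0.46684
D_2 = 0.49532
D_3 = 0.52553
D_4 = 0.55759
D_5 = 0.59160
Terminal value at year 5: TV = D_5×(1+g_2)/(r−g_2) = 0.60521/0.052 = 11.63863
P_0 = D_1/(1+r)^1 + D_2/(1+r)^2 + D_3/(1+r)^3 + D_4/(1+r)^4 + D_5/(1+r)^5 + TV/(1+r)^5
    = 0.43427 + 0.42861 + 0.42303 + 0.41752 + 0.41209 + 8.10699 = 10.22251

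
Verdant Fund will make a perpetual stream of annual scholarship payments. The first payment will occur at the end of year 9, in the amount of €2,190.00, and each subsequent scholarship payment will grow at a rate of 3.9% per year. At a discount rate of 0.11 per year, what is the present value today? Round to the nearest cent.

€13384.49

Value at end of year 8: C₁ / (r − g) = €2,190.00 / (0.11 − 0.039) = €30,845.0704
Discount to today: PV = €30,845.0704 / (1 + 0.11)^8 = €30,845.0704 / 2.304538 = €13,384.49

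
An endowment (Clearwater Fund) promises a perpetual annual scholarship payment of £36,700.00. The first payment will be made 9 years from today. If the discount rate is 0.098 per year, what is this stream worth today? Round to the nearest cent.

£177264.29

Value at end of year 8: C / r = £36,700.00 / 0.098 = £374,489.7959
Discount to today: PV = £374,489.7959 / (1 + 0.098)^8 = £374,489.7959 / 2.112607 = £177,264.29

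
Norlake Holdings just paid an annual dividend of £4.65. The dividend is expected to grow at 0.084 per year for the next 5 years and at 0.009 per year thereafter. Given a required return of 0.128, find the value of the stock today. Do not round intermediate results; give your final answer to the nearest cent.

£52.98

D_1 = 5.04060
D_2 = 5.46401
D_3 = 5.92299
D_4 = 6.42052
D_5 = 6.95984
Terminal value at year 5: TV = D_5×(1+g_2)/(r−g_2) = 7.02248/0.119 = 59.01244
P_0 = D_1/(1+r)^1 + D_2/(1+r)^2 + D_3/(1+r)^3 + D_4/(1+r)^4 + D_5/(1+r)^5 + TV/(1+r)^5
    = 4.46862 + 4.29431 + 4.12680 + 3.96583 + 3.81113 + 32.31455 = 52.98123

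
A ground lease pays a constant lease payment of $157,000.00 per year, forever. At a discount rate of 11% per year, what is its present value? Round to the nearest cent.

$1427272.73

Level perpetuity: PV = C / r = $157,000.00 / 0.11 = $1,427,272.73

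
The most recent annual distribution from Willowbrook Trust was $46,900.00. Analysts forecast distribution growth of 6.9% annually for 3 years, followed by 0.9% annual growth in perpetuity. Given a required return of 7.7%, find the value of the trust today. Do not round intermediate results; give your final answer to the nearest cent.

$819140.41

D_1 = 50136.10000
D_2 = 53595.49090
D_3 = 57293.57977
Terminal value at year 3: TV = D_3×(1+g_2)/(r−g_2) = 57809.22199/0.068 = 850135.61750
P_0 = D_1/(1+r)^1 + D_2/(1+r)^2 + D_3/(1+r)^3 + TV/(1+r)^3
    = 46551.62488 + 46205.83751 + 45862.61866 + 680520.32694 = 819140.40800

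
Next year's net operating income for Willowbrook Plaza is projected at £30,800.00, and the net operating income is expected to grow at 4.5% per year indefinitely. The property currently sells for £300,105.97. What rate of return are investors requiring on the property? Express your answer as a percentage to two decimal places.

P = D₁/(r − g) ⇒ r = D₁/P + g = £30,800.0000/£300,105.97 + 0.045 = 0.102630 + 0.045 = 0.147630

14.76%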